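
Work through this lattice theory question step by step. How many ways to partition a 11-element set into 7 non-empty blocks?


S(n,k) = k*S(n-1,k) + S(n-1,k-1).
S(10,7) = 5880, S(10,6) = 22827
S(11,7) = 7*5880 + 22827 = 41160 + 22827
S(11,7) = 63987


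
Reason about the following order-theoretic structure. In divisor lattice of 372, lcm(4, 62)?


Join=lcm.
gcd(4,62)=2
lcm=124


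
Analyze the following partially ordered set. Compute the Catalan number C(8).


C(n) = C(2n, n) / (n+1).
C(16, 8) = 12870
C(8) = 12870 / 9 = 1430


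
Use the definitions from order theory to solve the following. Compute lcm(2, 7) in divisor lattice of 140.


In a divisor lattice, join = lcm (least common multiple).
gcd(2,7) = 1
lcm(2,7) = 2*7/gcd = 14/1 = 14


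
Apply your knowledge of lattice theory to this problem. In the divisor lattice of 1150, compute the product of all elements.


Divisors of 1150: [1, 2, 5, 10, 23, 25, 46, 50, 115, 230, 575, 1150]
Product = n^(d(n)/2) = 1150^(12/2)
Product = 2313060765625000000


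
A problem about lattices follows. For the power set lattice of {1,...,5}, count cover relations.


A cover relation a -< b holds when a < b with no c strictly between.
Cover relations:
  {} -< {1}
  {} -< {2}
  {} -< {3}
  {} -< {4}
  {} -< {5}
  {1} -< {1,2}
  {1} -< {1,3}
  {1} -< {1,4}
  ...72 more
Total: 80


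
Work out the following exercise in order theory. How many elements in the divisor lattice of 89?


Divisors of 89: [1, 89]
Count: 2


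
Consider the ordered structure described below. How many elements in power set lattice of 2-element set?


Power set = 2^n.
2^2 = 4


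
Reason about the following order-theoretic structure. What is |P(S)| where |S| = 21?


Power set = 2^n.
2^21 = 2097152


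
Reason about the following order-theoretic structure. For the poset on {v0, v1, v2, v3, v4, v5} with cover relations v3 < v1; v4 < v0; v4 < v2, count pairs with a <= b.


The order relation is {(a,b) : a <= b}, reflexive so it includes (a,a).
Examples: (v0,v0), (v1,v1), (v2,v2), (v3,v1), (v3,v3), ...
Total ordered pairs: 9


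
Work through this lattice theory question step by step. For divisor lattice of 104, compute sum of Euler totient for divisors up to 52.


Divisors of 104 up to 52: [1, 2, 4, 8, 13, 26, 52]
phi values: [1, 1, 2, 4, 12, 12, 24]
Sum = 56


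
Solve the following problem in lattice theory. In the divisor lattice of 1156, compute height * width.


Height = length of longest chain minus 1; width = size of largest antichain.
A maximum chain: 1 | 17 | 289 | 578 | 1156  (height 4).
A maximum antichain: {4, 34, 289}  (width 3).
Product = 4 * 3 = 12


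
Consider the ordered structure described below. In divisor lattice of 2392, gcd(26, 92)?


Meet=gcd.
gcd(26,92)=2


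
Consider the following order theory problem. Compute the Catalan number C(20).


C(n) = C(2n, n) / (n+1).
C(40, 20) = 137846528820
C(20) = 137846528820 / 21 = 6564120420


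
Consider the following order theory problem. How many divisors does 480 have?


Divisors of 480: [1, 2, 3, 4, 5, 6, 8, 10, 12, 15, 16, 20, 24, 30, 32, 40, 48, 60, 80, 96, 120, 160, 240, 480]
Count: 24


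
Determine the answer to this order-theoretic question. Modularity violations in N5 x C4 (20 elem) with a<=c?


Modular law: if a <= c then a v (b ^ c) = (a v b) ^ c.
Check all triples (a,b,c) with a <= c among 20 elements.
  e.g. a=(a,0), b=(c,0), c=(b,0): lhs=(a,0) != rhs=(b,0)
  e.g. a=(a,0), b=(c,1), c=(b,0): lhs=(a,0) != rhs=(b,0)
Total violating triples: 40


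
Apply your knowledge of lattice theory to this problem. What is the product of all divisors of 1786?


Divisors of 1786: [1, 2, 19, 38, 47, 94, 893, 1786]
Product = n^(d(n)/2) = 1786^(8/2)
Product = 10174798521616


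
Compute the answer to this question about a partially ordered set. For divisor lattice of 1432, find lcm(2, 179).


In a divisor lattice, join = lcm (least common multiple).
Compute lcm iteratively: start with first element, then lcm(current, next).
Elements: [2, 179]
lcm(2,179) = 358
Final lcm = 358


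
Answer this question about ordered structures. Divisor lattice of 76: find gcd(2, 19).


In a divisor lattice, meet = gcd (greatest common divisor).
By Euclidean algorithm or factoring: gcd(2,19) = 1


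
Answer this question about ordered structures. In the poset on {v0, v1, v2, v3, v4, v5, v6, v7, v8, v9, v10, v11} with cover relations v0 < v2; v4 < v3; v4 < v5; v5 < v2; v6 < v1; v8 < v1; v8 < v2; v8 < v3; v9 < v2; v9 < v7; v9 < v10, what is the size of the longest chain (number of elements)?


A chain is a totally ordered subset; we count the number of elements in a maximum chain.
Compute, for each element x, the size of the longest chain ending at x:
  v0: 1
  v4: 1
  v6: 1
  v8: 1
  v9: 1
  v11: 1
  ...
A maximum chain: v4 < v5 < v2
Number of elements in the longest chain: 3


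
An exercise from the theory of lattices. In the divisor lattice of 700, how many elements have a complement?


An element a is complemented if some b has a meet b = bottom, a join b = top.
a is complemented iff gcd(a, n/a)=1, i.e. a is a unitary divisor of 700.
Complemented elements: 1, 4, 7, 25, 28, 100, ... (2 more)
Count: 8


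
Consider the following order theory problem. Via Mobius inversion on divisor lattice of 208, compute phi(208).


phi(n) = n * prod_{p|n} (1 - 1/p).
Prime divisors of 208: [2, 13]
phi(208) = 208 * (1 - 1/2) * (1 - 1/13)
phi(208) = 96


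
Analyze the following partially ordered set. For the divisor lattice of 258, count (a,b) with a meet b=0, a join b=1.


Complement pair (a,b): a meet b = bottom, a join b = top.
Here: gcd(a,b)=1 and lcm(a,b)=258, i.e. a*b=258 with a,b coprime.
Pairs found: (1,258), (2,129), (3,86), (6,43), ... (4 more)
Total ordered pairs: 8


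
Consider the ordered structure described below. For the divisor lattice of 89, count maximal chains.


A maximal chain goes from the minimum element to a maximal element via cover relations.
Counting all min-to-max paths in the cover graph.
Total maximal chains: 1


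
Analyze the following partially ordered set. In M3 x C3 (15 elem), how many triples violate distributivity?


Distributive law: a ^ (b v c) = (a ^ b) v (a ^ c).
Check all 15^3 = 3375 ordered triples (a,b,c).
  e.g. a=(a1,0), b=(a2,0), c=(a3,0): lhs=(a1,0) != rhs=(0,0)
  e.g. a=(a1,0), b=(a2,0), c=(a3,1): lhs=(a1,0) != rhs=(0,0)
Total violating triples: 162


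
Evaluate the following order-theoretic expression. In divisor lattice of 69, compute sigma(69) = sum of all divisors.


sigma(n) = sum of divisors.
Divisors of 69: [1, 3, 23, 69]
Sum = 96


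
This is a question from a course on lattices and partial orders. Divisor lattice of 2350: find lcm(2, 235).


In a divisor lattice, join = lcm (least common multiple).
gcd(2,235) = 1
lcm(2,235) = 2*235/gcd = 470/1 = 470


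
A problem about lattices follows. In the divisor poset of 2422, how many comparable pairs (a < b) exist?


A comparable pair {a,b} has a < b or b < a in the order.
Count unordered pairs where one element is strictly below the other.
Examples: {1,2}, {1,7}, {1,14}, {1,173}, ...
Total comparable pairs: 19


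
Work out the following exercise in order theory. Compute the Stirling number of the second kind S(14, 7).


S(n,k) = k*S(n-1,k) + S(n-1,k-1).
S(13,7) = 5715424, S(13,6) = 9321312
S(14,7) = 7*5715424 + 9321312 = 40007968 + 9321312
S(14,7) = 49329280


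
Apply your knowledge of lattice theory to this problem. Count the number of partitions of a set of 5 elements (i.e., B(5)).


B(n) = number of set partitions of an n-element set.
B(n) satisfies the recurrence: B(n+1) = sum_k C(n,k)*B(k).
B(5) = 52


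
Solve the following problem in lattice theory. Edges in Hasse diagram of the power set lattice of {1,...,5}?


A cover relation a -< b holds when a < b with no c strictly between.
Cover relations:
  {} -< {1}
  {} -< {2}
  {} -< {3}
  {} -< {4}
  {} -< {5}
  {1} -< {1,2}
  {1} -< {1,3}
  {1} -< {1,4}
  ...72 more
Total: 80


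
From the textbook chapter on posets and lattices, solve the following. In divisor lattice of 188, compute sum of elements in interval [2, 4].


Interval [2,4] in divisors of 188: [2, 4]
Sum = 6


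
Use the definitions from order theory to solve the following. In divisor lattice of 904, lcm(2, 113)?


Join=lcm.
gcd(2,113)=1
lcm=226


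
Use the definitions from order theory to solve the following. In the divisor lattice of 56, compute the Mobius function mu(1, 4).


In a divisor lattice, mu(a,b) = mu(b/a) where mu is the classical Mobius function.
b/a = 4/1 = 4
Prime factorization of 4: primes [2]
4 is not squarefree, so mu(4) = 0


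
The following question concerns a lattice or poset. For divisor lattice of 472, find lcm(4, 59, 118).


In a divisor lattice, join = lcm (least common multiple).
Compute lcm iteratively: start with first element, then lcm(current, next).
Elements: [4, 59, 118]
lcm(4,59) = 236
lcm(236,118) = 236
Final lcm = 236


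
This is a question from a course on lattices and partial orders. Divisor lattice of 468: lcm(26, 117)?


Join=lcm.
gcd(26,117)=13
lcm=234


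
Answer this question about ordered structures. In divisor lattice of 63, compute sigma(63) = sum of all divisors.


sigma(n) = sum of divisors.
Divisors of 63: [1, 3, 7, 9, 21, 63]
Sum = 104


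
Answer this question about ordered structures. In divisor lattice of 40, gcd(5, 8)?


Meet=gcd.
gcd(5,8)=1


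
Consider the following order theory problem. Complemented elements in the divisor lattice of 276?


An element a is complemented if some b has a meet b = bottom, a join b = top.
a is complemented iff gcd(a, n/a)=1, i.e. a is a unitary divisor of 276.
Complemented elements: 1, 3, 4, 12, 23, 69, ... (2 more)
Count: 8


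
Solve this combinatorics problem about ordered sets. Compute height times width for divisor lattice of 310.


Height = length of longest chain minus 1; width = size of largest antichain.
A maximum chain: 1 | 31 | 155 | 310  (height 3).
A maximum antichain: {2, 5, 31}  (width 3).
Product = 3 * 3 = 9


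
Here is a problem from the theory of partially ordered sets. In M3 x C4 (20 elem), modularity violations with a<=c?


Modular law: if a <= c then a v (b ^ c) = (a v b) ^ c.
Check all triples (a,b,c) with a <= c among 20 elements.
This lattice is modular (diamonds M_m and their chain-products are modular).
Total violating triples: 0


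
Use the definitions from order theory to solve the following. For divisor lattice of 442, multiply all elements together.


Divisors of 442: [1, 2, 13, 17, 26, 34, 221, 442]
Product = n^(d(n)/2) = 442^(8/2)
Product = 38167092496


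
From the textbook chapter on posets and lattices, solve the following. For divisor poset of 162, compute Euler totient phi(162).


phi(n) = n * prod_{p|n} (1 - 1/p).
Prime divisors of 162: [2, 3]
phi(162) = 162 * (1 - 1/2) * (1 - 1/3)
phi(162) = 54


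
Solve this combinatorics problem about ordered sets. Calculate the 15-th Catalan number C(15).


C(n) = C(2n, n) / (n+1).
C(30, 15) = 155117520
C(15) = 155117520 / 16 = 9694845


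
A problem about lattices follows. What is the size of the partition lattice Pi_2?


B(n) = number of set partitions of an n-element set.
B(n) satisfies the recurrence: B(n+1) = sum_k C(n,k)*B(k).
B(2) = 2


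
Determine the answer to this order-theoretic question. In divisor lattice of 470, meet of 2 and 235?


In a divisor lattice, meet = gcd (greatest common divisor).
By Euclidean algorithm or factoring: gcd(2,235) = 1


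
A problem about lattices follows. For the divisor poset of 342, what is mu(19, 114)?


In a divisor lattice, mu(a,b) = mu(b/a) where mu is the classical Mobius function.
b/a = 114/19 = 6
Prime factorization of 6: primes [2, 3]
6 is squarefree with 2 prime factor(s), so mu(6) = (-1)^2 = 1


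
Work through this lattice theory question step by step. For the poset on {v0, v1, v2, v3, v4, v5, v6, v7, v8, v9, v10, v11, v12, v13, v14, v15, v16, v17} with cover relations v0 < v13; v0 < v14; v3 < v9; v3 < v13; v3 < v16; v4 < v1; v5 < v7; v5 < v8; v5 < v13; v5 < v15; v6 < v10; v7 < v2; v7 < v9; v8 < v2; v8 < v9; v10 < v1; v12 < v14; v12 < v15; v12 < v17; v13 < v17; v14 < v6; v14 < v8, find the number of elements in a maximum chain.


A chain is a totally ordered subset; we count the number of elements in a maximum chain.
Compute, for each element x, the size of the longest chain ending at x:
  v0: 1
  v3: 1
  v4: 1
  v5: 1
  v11: 1
  v12: 1
  ...
A maximum chain: v0 < v14 < v6 < v10 < v1
Number of elements in the longest chain: 5


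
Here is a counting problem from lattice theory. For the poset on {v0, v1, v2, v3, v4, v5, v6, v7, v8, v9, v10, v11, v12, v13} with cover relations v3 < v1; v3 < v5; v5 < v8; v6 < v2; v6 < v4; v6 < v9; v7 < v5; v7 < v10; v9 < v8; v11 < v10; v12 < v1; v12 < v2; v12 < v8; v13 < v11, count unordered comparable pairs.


A comparable pair {a,b} has a < b or b < a in the order.
Count unordered pairs where one element is strictly below the other.
Examples: {v1,v3}, {v1,v12}, {v2,v6}, {v2,v12}, ...
Total comparable pairs: 18


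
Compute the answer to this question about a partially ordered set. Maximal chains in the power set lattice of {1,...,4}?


A maximal chain goes from the minimum element to a maximal element via cover relations.
Counting all min-to-max paths in the cover graph.
Total maximal chains: 24


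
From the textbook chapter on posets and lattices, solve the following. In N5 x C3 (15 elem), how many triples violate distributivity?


Distributive law: a ^ (b v c) = (a ^ b) v (a ^ c).
Check all 15^3 = 3375 ordered triples (a,b,c).
  e.g. a=(b,0), b=(a,0), c=(c,0): lhs=(b,0) != rhs=(a,0)
  e.g. a=(b,0), b=(a,0), c=(c,1): lhs=(b,0) != rhs=(a,0)
Total violating triples: 54


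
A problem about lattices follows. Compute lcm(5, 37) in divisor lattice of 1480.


In a divisor lattice, join = lcm (least common multiple).
gcd(5,37) = 1
lcm(5,37) = 5*37/gcd = 185/1 = 185


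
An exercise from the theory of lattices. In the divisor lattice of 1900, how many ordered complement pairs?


Complement pair (a,b): a meet b = bottom, a join b = top.
Here: gcd(a,b)=1 and lcm(a,b)=1900, i.e. a*b=1900 with a,b coprime.
Pairs found: (1,1900), (4,475), (19,100), (25,76), ... (4 more)
Total ordered pairs: 8


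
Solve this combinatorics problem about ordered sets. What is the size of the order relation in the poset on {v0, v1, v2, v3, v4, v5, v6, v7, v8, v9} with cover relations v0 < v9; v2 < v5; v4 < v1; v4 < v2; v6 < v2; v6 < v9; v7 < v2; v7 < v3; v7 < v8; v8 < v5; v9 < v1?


The order relation is {(a,b) : a <= b}, reflexive so it includes (a,a).
Examples: (v0,v0), (v0,v1), (v0,v9), (v1,v1), (v2,v2), ...
Total ordered pairs: 26


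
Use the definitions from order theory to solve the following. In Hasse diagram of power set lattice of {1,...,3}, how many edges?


A cover relation a -< b holds when a < b with no c strictly between.
Cover relations:
  {} -< {1}
  {} -< {2}
  {} -< {3}
  {1} -< {1,2}
  {1} -< {1,3}
  {2} -< {1,2}
  {2} -< {2,3}
  {3} -< {1,3}
  ...4 more
Total: 12


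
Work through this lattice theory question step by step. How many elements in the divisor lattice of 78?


Divisors of 78: [1, 2, 3, 6, 13, 26, 39, 78]
Count: 8


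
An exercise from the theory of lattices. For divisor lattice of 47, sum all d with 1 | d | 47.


Interval [1,47] in divisors of 47: [1, 47]
Sum = 48


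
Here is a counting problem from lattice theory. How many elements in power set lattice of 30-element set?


Power set = 2^n.
2^30 = 1073741824


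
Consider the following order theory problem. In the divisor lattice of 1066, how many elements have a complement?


An element a is complemented if some b has a meet b = bottom, a join b = top.
a is complemented iff gcd(a, n/a)=1, i.e. a is a unitary divisor of 1066.
Complemented elements: 1, 2, 13, 26, 41, 82, ... (2 more)
Count: 8


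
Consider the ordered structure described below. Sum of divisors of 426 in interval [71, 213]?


Interval [71,213] in divisors of 426: [71, 213]
Sum = 284


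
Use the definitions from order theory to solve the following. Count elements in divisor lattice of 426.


Divisors of 426: [1, 2, 3, 6, 71, 142, 213, 426]
Count: 8


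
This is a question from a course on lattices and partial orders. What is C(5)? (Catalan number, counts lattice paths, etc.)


C(n) = C(2n, n) / (n+1).
C(10, 5) = 252
C(5) = 252 / 6 = 42


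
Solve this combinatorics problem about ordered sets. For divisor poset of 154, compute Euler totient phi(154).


phi(n) = n * prod_{p|n} (1 - 1/p).
Prime divisors of 154: [2, 7, 11]
phi(154) = 154 * (1 - 1/2) * (1 - 1/7) * (1 - 1/11)
phi(154) = 60


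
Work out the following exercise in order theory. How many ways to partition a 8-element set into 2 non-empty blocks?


S(n,k) = k*S(n-1,k) + S(n-1,k-1).
S(7,2) = 63, S(7,1) = 1
S(8,2) = 2*63 + 1 = 126 + 1
S(8,2) = 127


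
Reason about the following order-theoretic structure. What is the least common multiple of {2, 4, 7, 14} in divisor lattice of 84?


In a divisor lattice, join = lcm (least common multiple).
Compute lcm iteratively: start with first element, then lcm(current, next).
Elements: [2, 4, 7, 14]
lcm(2,4) = 4
lcm(4,7) = 28
lcm(28,14) = 28
Final lcm = 28


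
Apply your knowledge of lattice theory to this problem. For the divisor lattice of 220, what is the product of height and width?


Height = length of longest chain minus 1; width = size of largest antichain.
A maximum chain: 1 | 11 | 55 | 110 | 220  (height 4).
A maximum antichain: {4, 10, 22, 55}  (width 4).
Product = 4 * 4 = 16


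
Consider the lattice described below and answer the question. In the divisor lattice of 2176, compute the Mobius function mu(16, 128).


In a divisor lattice, mu(a,b) = mu(b/a) where mu is the classical Mobius function.
b/a = 128/16 = 8
Prime factorization of 8: primes [2]
8 is not squarefree, so mu(8) = 0


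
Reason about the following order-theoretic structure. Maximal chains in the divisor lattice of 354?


A maximal chain goes from the minimum element to a maximal element via cover relations.
Counting all min-to-max paths in the cover graph.
Total maximal chains: 6


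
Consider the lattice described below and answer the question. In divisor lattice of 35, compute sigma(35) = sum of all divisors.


sigma(n) = sum of divisors.
Divisors of 35: [1, 5, 7, 35]
Sum = 48


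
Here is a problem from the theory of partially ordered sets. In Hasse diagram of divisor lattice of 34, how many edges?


A cover relation a -< b holds when a < b with no c strictly between.
Cover relations:
  1 -< 2
  1 -< 17
  2 -< 34
  17 -< 34
Total: 4


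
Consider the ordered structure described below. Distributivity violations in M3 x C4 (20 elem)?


Distributive law: a ^ (b v c) = (a ^ b) v (a ^ c).
Check all 20^3 = 8000 ordered triples (a,b,c).
  e.g. a=(a1,0), b=(a2,0), c=(a3,0): lhs=(a1,0) != rhs=(0,0)
  e.g. a=(a1,0), b=(a2,0), c=(a3,1): lhs=(a1,0) != rhs=(0,0)
Total violating triples: 384


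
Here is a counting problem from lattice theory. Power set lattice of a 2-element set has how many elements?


Power set = 2^n.
2^2 = 4


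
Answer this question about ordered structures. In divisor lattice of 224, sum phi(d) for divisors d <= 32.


Divisors of 224 up to 32: [1, 2, 4, 7, 8, 14, 16, 28, 32]
phi values: [1, 1, 2, 6, 4, 6, 8, 12, 16]
Sum = 56


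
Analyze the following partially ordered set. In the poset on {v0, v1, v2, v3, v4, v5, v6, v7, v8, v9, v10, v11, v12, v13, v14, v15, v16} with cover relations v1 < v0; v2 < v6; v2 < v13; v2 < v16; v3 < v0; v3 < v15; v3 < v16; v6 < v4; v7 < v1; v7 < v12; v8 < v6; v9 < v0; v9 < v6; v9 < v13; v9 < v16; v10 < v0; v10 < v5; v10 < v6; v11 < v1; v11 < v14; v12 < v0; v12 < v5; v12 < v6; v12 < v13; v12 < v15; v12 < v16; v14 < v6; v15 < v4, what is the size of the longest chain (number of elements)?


A chain is a totally ordered subset; we count the number of elements in a maximum chain.
Compute, for each element x, the size of the longest chain ending at x:
  v2: 1
  v3: 1
  v7: 1
  v8: 1
  v9: 1
  v10: 1
  ...
A maximum chain: v7 < v12 < v6 < v4
Number of elements in the longest chain: 4


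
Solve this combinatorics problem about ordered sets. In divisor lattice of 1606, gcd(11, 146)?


Meet=gcd.
gcd(11,146)=1


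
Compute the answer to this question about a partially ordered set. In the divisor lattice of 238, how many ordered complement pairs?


Complement pair (a,b): a meet b = bottom, a join b = top.
Here: gcd(a,b)=1 and lcm(a,b)=238, i.e. a*b=238 with a,b coprime.
Pairs found: (1,238), (2,119), (7,34), (14,17), ... (4 more)
Total ordered pairs: 8


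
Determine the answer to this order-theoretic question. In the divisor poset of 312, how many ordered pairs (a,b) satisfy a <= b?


The order relation is {(a,b) : a <= b}, reflexive so it includes (a,a).
Examples: (1,1), (1,104), (1,12), (1,13), (1,156), ...
Total ordered pairs: 90


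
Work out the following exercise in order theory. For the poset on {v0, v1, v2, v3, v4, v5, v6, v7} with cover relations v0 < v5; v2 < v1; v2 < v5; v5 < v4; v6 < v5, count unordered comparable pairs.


A comparable pair {a,b} has a < b or b < a in the order.
Count unordered pairs where one element is strictly below the other.
Examples: {v0,v4}, {v0,v5}, {v1,v2}, {v2,v4}, ...
Total comparable pairs: 8


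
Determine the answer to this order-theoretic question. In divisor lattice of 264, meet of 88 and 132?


In a divisor lattice, meet = gcd (greatest common divisor).
By Euclidean algorithm or factoring: gcd(88,132) = 44


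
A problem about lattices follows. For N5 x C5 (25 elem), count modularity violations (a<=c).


Modular law: if a <= c then a v (b ^ c) = (a v b) ^ c.
Check all triples (a,b,c) with a <= c among 25 elements.
  e.g. a=(a,0), b=(c,0), c=(b,0): lhs=(a,0) != rhs=(b,0)
  e.g. a=(a,0), b=(c,1), c=(b,0): lhs=(a,0) != rhs=(b,0)
Total violating triples: 75


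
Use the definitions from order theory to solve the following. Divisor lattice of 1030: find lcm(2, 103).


In a divisor lattice, join = lcm (least common multiple).
gcd(2,103) = 1
lcm(2,103) = 2*103/gcd = 206/1 = 206


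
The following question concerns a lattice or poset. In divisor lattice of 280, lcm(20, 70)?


Join=lcm.
gcd(20,70)=10
lcm=140


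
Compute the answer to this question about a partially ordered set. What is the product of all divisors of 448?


Divisors of 448: [1, 2, 4, 7, 8, 14, 16, 28, 32, 56, 64, 112, 224, 448]
Product = n^(d(n)/2) = 448^(14/2)
Product = 3621980417894121472


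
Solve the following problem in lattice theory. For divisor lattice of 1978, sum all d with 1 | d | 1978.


Interval [1,1978] in divisors of 1978: [1, 2, 23, 43, 46, 86, 989, 1978]
Sum = 3168


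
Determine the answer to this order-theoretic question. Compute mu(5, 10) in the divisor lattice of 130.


In a divisor lattice, mu(a,b) = mu(b/a) where mu is the classical Mobius function.
b/a = 10/5 = 2
Prime factorization of 2: primes [2]
2 is squarefree with 1 prime factor(s), so mu(2) = (-1)^1 = -1


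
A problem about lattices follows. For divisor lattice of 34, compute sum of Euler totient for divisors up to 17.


Divisors of 34 up to 17: [1, 2, 17]
phi values: [1, 1, 16]
Sum = 18


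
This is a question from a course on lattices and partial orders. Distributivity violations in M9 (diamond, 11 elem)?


Distributive law: a ^ (b v c) = (a ^ b) v (a ^ c).
Check all 11^3 = 1331 ordered triples (a,b,c).
  e.g. a=a1, b=a2, c=a3: lhs=a1 != rhs=0
  e.g. a=a1, b=a2, c=a4: lhs=a1 != rhs=0
Total violating triples: 504


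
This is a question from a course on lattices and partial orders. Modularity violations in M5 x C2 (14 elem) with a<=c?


Modular law: if a <= c then a v (b ^ c) = (a v b) ^ c.
Check all triples (a,b,c) with a <= c among 14 elements.
This lattice is modular (diamonds M_m and their chain-products are modular).
Total violating triples: 0


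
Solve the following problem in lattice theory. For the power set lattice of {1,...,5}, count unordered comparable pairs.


A comparable pair {a,b} has a < b or b < a in the order.
Count unordered pairs where one element is strictly below the other.
Examples: {{},{1}}, {{},{2}}, {{},{3}}, {{},{4}}, ...
Total comparable pairs: 211


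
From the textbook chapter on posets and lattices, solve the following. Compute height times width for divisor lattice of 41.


Height = length of longest chain minus 1; width = size of largest antichain.
A maximum chain: 1 | 41  (height 1).
A maximum antichain: {1}  (width 1).
Product = 1 * 1 = 1


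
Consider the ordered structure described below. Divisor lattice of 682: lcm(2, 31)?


Join=lcm.
gcd(2,31)=1
lcm=62


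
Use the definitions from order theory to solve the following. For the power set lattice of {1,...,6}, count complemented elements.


An element a is complemented if some b has a meet b = bottom, a join b = top.
every subset A has complement S\A, so all elements are complemented.
Complemented elements: {}, {1}, {2}, {3}, {4}, {5}, ... (58 more)
Count: 64


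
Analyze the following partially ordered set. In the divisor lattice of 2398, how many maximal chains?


A maximal chain goes from the minimum element to a maximal element via cover relations.
Counting all min-to-max paths in the cover graph.
Total maximal chains: 6


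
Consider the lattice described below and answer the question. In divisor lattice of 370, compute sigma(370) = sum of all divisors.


sigma(n) = sum of divisors.
Divisors of 370: [1, 2, 5, 10, 37, 74, 185, 370]
Sum = 684


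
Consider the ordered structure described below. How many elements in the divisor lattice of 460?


Divisors of 460: [1, 2, 4, 5, 10, 20, 23, 46, 92, 115, 230, 460]
Count: 12


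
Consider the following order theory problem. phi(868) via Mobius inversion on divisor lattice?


phi(n) = n * prod_{p|n} (1 - 1/p).
Prime divisors of 868: [2, 7, 31]
phi(868) = 868 * (1 - 1/2) * (1 - 1/7) * (1 - 1/31)
phi(868) = 360


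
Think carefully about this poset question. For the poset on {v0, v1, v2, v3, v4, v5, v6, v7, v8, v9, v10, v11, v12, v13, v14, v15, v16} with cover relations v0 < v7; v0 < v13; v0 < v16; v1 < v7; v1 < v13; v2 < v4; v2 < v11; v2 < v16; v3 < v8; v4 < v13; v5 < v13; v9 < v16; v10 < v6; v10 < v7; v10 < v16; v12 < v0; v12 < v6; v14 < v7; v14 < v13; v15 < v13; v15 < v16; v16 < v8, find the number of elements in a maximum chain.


A chain is a totally ordered subset; we count the number of elements in a maximum chain.
Compute, for each element x, the size of the longest chain ending at x:
  v1: 1
  v2: 1
  v3: 1
  v5: 1
  v9: 1
  v10: 1
  ...
A maximum chain: v12 < v0 < v16 < v8
Number of elements in the longest chain: 4


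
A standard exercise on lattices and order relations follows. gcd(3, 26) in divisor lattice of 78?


Meet=gcd.
gcd(3,26)=1


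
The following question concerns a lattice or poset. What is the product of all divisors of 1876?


Divisors of 1876: [1, 2, 4, 7, 14, 28, 67, 134, 268, 469, 938, 1876]
Product = n^(d(n)/2) = 1876^(12/2)
Product = 43591017282767589376


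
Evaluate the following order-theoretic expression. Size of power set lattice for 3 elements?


Power set = 2^n.
2^3 = 8


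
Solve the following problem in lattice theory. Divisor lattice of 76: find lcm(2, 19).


In a divisor lattice, join = lcm (least common multiple).
gcd(2,19) = 1
lcm(2,19) = 2*19/gcd = 38/1 = 38


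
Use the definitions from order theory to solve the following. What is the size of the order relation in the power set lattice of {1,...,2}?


The order relation is {(a,b) : a <= b}, reflexive so it includes (a,a).
Examples: ({},{}), ({},{1,2}), ({},{1}), ({},{2}), ({1,2},{1,2}), ...
Total ordered pairs: 9


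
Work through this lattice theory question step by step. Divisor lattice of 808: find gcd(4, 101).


In a divisor lattice, meet = gcd (greatest common divisor).
By Euclidean algorithm or factoring: gcd(4,101) = 1


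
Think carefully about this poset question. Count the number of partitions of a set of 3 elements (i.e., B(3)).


B(n) = number of set partitions of an n-element set.
B(n) satisfies the recurrence: B(n+1) = sum_k C(n,k)*B(k).
B(3) = 5


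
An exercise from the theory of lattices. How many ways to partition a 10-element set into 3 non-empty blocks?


S(n,k) = k*S(n-1,k) + S(n-1,k-1).
S(9,3) = 3025, S(9,2) = 255
S(10,3) = 3*3025 + 255 = 9075 + 255
S(10,3) = 9330


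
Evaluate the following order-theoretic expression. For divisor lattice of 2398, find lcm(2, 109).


In a divisor lattice, join = lcm (least common multiple).
Compute lcm iteratively: start with first element, then lcm(current, next).
Elements: [2, 109]
lcm(2,109) = 218
Final lcm = 218


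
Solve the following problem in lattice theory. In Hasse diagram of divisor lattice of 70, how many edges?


A cover relation a -< b holds when a < b with no c strictly between.
Cover relations:
  1 -< 2
  1 -< 5
  1 -< 7
  2 -< 10
  2 -< 14
  5 -< 10
  5 -< 35
  7 -< 14
  ...4 more
Total: 12


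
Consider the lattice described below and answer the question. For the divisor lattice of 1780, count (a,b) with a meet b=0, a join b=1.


Complement pair (a,b): a meet b = bottom, a join b = top.
Here: gcd(a,b)=1 and lcm(a,b)=1780, i.e. a*b=1780 with a,b coprime.
Pairs found: (1,1780), (4,445), (5,356), (20,89), ... (4 more)
Total ordered pairs: 8


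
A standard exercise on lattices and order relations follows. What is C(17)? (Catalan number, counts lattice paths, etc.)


C(n) = C(2n, n) / (n+1).
C(34, 17) = 2333606220
C(17) = 2333606220 / 18 = 129644790


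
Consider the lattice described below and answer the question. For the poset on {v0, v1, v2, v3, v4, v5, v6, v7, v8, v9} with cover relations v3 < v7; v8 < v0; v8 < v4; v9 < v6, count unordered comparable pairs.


A comparable pair {a,b} has a < b or b < a in the order.
Count unordered pairs where one element is strictly below the other.
Examples: {v0,v8}, {v3,v7}, {v4,v8}, {v6,v9}
Total comparable pairs: 4


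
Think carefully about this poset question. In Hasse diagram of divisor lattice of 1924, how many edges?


A cover relation a -< b holds when a < b with no c strictly between.
Cover relations:
  1 -< 2
  1 -< 13
  1 -< 37
  2 -< 4
  2 -< 26
  2 -< 74
  4 -< 52
  4 -< 148
  ...12 more
Total: 20


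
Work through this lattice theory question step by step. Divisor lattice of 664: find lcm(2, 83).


In a divisor lattice, join = lcm (least common multiple).
gcd(2,83) = 1
lcm(2,83) = 2*83/gcd = 166/1 = 166


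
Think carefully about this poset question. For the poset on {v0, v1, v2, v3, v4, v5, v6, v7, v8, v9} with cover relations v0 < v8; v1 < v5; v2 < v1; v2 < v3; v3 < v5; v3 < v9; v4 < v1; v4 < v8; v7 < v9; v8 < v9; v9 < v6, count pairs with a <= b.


The order relation is {(a,b) : a <= b}, reflexive so it includes (a,a).
Examples: (v0,v0), (v0,v6), (v0,v8), (v0,v9), (v1,v1), ...
Total ordered pairs: 32


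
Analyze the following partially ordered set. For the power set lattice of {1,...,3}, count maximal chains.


A maximal chain goes from the minimum element to a maximal element via cover relations.
Counting all min-to-max paths in the cover graph.
Total maximal chains: 6


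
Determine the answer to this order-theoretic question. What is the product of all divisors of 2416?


Divisors of 2416: [1, 2, 4, 8, 16, 151, 302, 604, 1208, 2416]
Product = n^(d(n)/2) = 2416^(10/2)
Product = 82316074157080576


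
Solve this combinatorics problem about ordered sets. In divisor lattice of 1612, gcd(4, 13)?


Meet=gcd.
gcd(4,13)=1


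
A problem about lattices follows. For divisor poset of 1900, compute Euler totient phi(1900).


phi(n) = n * prod_{p|n} (1 - 1/p).
Prime divisors of 1900: [2, 5, 19]
phi(1900) = 1900 * (1 - 1/2) * (1 - 1/5) * (1 - 1/19)
phi(1900) = 720


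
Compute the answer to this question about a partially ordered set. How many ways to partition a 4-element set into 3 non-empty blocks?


S(n,k) = k*S(n-1,k) + S(n-1,k-1).
S(3,3) = 1, S(3,2) = 3
S(4,3) = 3*1 + 3 = 3 + 3
S(4,3) = 6


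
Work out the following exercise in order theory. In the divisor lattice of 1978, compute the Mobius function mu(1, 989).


In a divisor lattice, mu(a,b) = mu(b/a) where mu is the classical Mobius function.
b/a = 989/1 = 989
Prime factorization of 989: primes [23, 43]
989 is squarefree with 2 prime factor(s), so mu(989) = (-1)^2 = 1


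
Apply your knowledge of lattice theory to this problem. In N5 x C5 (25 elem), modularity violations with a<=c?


Modular law: if a <= c then a v (b ^ c) = (a v b) ^ c.
Check all triples (a,b,c) with a <= c among 25 elements.
  e.g. a=(a,0), b=(c,0), c=(b,0): lhs=(a,0) != rhs=(b,0)
  e.g. a=(a,0), b=(c,1), c=(b,0): lhs=(a,0) != rhs=(b,0)
Total violating triples: 75


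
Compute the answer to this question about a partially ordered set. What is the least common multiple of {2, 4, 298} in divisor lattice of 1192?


In a divisor lattice, join = lcm (least common multiple).
Compute lcm iteratively: start with first element, then lcm(current, next).
Elements: [2, 4, 298]
lcm(2,4) = 4
lcm(4,298) = 596
Final lcm = 596


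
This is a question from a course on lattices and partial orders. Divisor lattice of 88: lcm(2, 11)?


Join=lcm.
gcd(2,11)=1
lcm=22


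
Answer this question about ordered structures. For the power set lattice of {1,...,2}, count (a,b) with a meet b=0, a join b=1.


Complement pair (a,b): a meet b = bottom, a join b = top.
Here: A intersect B = {} and A union B = {1,...,2}.
Pairs found: ({},{1,2}), ({1},{2}), ({2},{1}), ({1,2},{})
Total ordered pairs: 4


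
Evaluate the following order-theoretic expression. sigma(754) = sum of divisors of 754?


sigma(n) = sum of divisors.
Divisors of 754: [1, 2, 13, 26, 29, 58, 377, 754]
Sum = 1260


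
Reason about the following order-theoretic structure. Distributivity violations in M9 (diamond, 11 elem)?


Distributive law: a ^ (b v c) = (a ^ b) v (a ^ c).
Check all 11^3 = 1331 ordered triples (a,b,c).
  e.g. a=a1, b=a2, c=a3: lhs=a1 != rhs=0
  e.g. a=a1, b=a2, c=a4: lhs=a1 != rhs=0
Total violating triples: 504


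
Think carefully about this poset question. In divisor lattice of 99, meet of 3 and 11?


In a divisor lattice, meet = gcd (greatest common divisor).
By Euclidean algorithm or factoring: gcd(3,11) = 1


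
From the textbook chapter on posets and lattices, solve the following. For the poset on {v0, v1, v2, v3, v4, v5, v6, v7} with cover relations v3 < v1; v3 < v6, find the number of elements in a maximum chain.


A chain is a totally ordered subset; we count the number of elements in a maximum chain.
Compute, for each element x, the size of the longest chain ending at x:
  v0: 1
  v2: 1
  v3: 1
  v4: 1
  v5: 1
  v7: 1
  ...
A maximum chain: v3 < v1
Number of elements in the longest chain: 2


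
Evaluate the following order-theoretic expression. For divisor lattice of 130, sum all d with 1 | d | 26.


Interval [1,26] in divisors of 130: [1, 2, 13, 26]
Sum = 42


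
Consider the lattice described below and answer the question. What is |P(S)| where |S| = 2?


Power set = 2^n.
2^2 = 4


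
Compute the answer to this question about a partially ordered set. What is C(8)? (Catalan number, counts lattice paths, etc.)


C(n) = C(2n, n) / (n+1).
C(16, 8) = 12870
C(8) = 12870 / 9 = 1430


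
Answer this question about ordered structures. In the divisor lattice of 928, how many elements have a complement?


An element a is complemented if some b has a meet b = bottom, a join b = top.
a is complemented iff gcd(a, n/a)=1, i.e. a is a unitary divisor of 928.
Complemented elements: 1, 29, 32, 928
Count: 4


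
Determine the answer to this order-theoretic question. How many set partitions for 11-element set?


B(n) = number of set partitions of an n-element set.
B(n) satisfies the recurrence: B(n+1) = sum_k C(n,k)*B(k).
B(11) = 678570


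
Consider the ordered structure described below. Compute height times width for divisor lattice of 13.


Height = length of longest chain minus 1; width = size of largest antichain.
A maximum chain: 1 | 13  (height 1).
A maximum antichain: {1}  (width 1).
Product = 1 * 1 = 1


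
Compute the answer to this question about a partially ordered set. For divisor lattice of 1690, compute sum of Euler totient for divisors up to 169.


Divisors of 1690 up to 169: [1, 2, 5, 10, 13, 26, 65, 130, 169]
phi values: [1, 1, 4, 4, 12, 12, 48, 48, 156]
Sum = 286


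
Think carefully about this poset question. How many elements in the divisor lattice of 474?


Divisors of 474: [1, 2, 3, 6, 79, 158, 237, 474]
Count: 8


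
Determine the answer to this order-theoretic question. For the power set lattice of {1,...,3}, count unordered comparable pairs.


A comparable pair {a,b} has a < b or b < a in the order.
Count unordered pairs where one element is strictly below the other.
Examples: {{},{1}}, {{},{2}}, {{},{3}}, {{},{1,2}}, ...
Total comparable pairs: 19


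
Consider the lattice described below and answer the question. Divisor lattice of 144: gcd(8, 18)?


Meet=gcd.
gcd(8,18)=2


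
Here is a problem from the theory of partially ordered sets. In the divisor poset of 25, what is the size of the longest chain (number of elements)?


A chain is a totally ordered subset; we count the number of elements in a maximum chain.
Compute, for each element x, the size of the longest chain ending at x:
  1: 1
  5: 2
  25: 3
A maximum chain: 1 < 5 < 25
Number of elements in the longest chain: 3


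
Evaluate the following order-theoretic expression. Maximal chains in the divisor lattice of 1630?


A maximal chain goes from the minimum element to a maximal element via cover relations.
Counting all min-to-max paths in the cover graph.
Total maximal chains: 6


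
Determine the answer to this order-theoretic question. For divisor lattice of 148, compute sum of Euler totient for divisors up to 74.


Divisors of 148 up to 74: [1, 2, 4, 37, 74]
phi values: [1, 1, 2, 36, 36]
Sum = 76


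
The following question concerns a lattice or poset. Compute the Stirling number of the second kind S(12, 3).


S(n,k) = k*S(n-1,k) + S(n-1,k-1).
S(11,3) = 28501, S(11,2) = 1023
S(12,3) = 3*28501 + 1023 = 85503 + 1023
S(12,3) = 86526


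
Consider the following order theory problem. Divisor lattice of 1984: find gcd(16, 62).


In a divisor lattice, meet = gcd (greatest common divisor).
By Euclidean algorithm or factoring: gcd(16,62) = 2


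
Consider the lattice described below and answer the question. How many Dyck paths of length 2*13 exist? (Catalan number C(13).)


C(n) = C(2n, n) / (n+1).
C(26, 13) = 10400600
C(13) = 10400600 / 14 = 742900


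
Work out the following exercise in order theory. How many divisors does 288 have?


Divisors of 288: [1, 2, 3, 4, 6, 8, 9, 12, 16, 18, 24, 32, 36, 48, 72, 96, 144, 288]
Count: 18


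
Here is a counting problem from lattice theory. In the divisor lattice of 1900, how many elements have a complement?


An element a is complemented if some b has a meet b = bottom, a join b = top.
a is complemented iff gcd(a, n/a)=1, i.e. a is a unitary divisor of 1900.
Complemented elements: 1, 4, 19, 25, 76, 100, ... (2 more)
Count: 8


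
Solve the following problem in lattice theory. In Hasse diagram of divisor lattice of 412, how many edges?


A cover relation a -< b holds when a < b with no c strictly between.
Cover relations:
  1 -< 2
  1 -< 103
  2 -< 4
  2 -< 206
  4 -< 412
  103 -< 206
  206 -< 412
Total: 7
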